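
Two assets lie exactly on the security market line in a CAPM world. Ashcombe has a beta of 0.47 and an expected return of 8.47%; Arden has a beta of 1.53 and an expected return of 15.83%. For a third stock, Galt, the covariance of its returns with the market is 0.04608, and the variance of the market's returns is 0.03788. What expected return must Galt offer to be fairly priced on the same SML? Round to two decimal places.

13.65%

MRP = (15.83% − 8.47%) / (1.53 − 0.47) = 6.9434%
R_f = 8.47% − 0.47 × 6.9434% = 5.2066%
β_Galt = Cov / Var(R_m) = 0.04608 / 0.03788 = 1.2165
E(R_Galt) = R_f + β × MRP = 5.2066% + 1.2165 × 6.9434% = 13.65%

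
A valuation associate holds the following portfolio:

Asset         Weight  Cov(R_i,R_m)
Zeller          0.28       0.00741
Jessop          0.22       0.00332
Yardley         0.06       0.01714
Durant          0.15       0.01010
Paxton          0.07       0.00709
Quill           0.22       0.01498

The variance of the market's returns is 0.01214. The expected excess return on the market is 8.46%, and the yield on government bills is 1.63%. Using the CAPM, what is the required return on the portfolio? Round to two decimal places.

8.00%

β_Zeller = 0.00741 / 0.01214 = 0.6104
β_Jessop = 0.00332 / 0.01214 = 0.2735
β_Yardley = 0.01714 / 0.01214 = 1.4119
β_Durant = 0.01010 / 0.01214 = 0.8320
β_Paxton = 0.00709 / 0.01214 = 0.5840
β_Quill = 0.01498 / 0.01214 = 1.2339
β_P = Σ w_i β_i = 0.28×0.6104 + 0.22×0.2735 + 0.06×1.4119 + 0.15×0.8320 + 0.07×0.5840 + 0.22×1.2339 = 0.7529
E(R_P) = R_f + β_P × MRP = 1.63% + 0.7529 × 8.46% = 8.00%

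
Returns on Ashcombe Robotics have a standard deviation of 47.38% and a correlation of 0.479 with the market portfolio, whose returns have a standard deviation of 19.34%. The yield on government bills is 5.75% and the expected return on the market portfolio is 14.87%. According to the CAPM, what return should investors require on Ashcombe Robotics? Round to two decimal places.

16.45%

β = ρ × σ_i / σ_m = 0.479 × 47.38% / 19.34% = 1.1735
MRP = 14.87% − 5.75% = 9.12%
E(R) = 5.75% + 1.1735 × 9.12% = 16.45%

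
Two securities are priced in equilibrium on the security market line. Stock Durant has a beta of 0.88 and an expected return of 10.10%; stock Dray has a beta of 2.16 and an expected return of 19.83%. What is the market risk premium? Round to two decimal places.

7.60%

Both satisfy E(R) = R_f + β·MRP, so the slope of the SML is
MRP = (19.83% − 10.10%) / (2.16 − 0.88) = 9.73% / 1.28 = 7.6016%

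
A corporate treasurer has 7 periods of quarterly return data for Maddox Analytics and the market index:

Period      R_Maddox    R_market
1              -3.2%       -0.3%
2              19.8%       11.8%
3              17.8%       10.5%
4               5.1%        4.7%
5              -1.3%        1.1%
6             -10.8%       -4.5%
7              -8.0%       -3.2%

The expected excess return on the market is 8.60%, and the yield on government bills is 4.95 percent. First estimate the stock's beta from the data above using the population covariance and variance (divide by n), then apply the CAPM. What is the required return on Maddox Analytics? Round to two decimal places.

Mean R_i = (-3.2 + 19.8 + 17.8 + 5.1 − 1.3 − 10.8 − 8.0) / 7 = 2.7714%
Mean R_m = (-0.3 + 11.8 + 10.5 + 4.7 + 1.1 − 4.5 − 3.2) / 7 = 2.8714%
Σ(R_i − R̄_i)(R_m − R̄_m) = 462.5343  ⇒  Cov = 462.5343 / 7 = 66.0763
Σ(R_m − R̄_m)² = 245.6543  ⇒  Var(R_m) = 245.6543 / 7 = 35.0935
β = Cov / Var(R_m) = 66.0763 / 35.0935 = 1.8829
E(R) = R_f + β × MRP = 4.95% + 1.8829 × 8.60% = 21.14%

21.14%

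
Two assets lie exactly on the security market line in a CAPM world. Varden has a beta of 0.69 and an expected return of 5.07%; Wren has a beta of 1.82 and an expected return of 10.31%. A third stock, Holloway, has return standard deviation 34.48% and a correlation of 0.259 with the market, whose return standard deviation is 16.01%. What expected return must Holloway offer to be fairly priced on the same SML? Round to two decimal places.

MRP = (10.31% − 5.07%) / (1.82 − 0.69) = 4.6372%
R_f = 5.07% − 0.69 × 4.6372% = 1.8703%
β_Holloway = ρ·σ_i/σ_m = 0.259 × 34.48 / 16.01 = 0.5578
E(R_Holloway) = R_f + β × MRP = 1.8703% + 0.5578 × 4.6372% = 4.46%

4.46%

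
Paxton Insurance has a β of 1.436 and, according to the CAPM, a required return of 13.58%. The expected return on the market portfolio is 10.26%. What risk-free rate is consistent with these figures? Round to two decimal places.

E(R) = R_f + β(E(R_m) − R_f) = R_f(1 − β) + β·E(R_m)
13.58% = R_f × (1 − 1.436) + 1.436 × 10.26%
13.58% = R_f × -0.436 + 14.73336%
R_f = (13.58% − 14.73336%) / -0.436 = 2.65%

2.65%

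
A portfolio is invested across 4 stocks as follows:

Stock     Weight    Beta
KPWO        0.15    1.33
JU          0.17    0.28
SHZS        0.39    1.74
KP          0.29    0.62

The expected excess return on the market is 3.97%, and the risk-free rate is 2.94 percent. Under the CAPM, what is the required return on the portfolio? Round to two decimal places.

7.33%

β_P = Σ w_i β_i = 0.15×1.33 + 0.17×0.28 + 0.39×1.74 + 0.29×0.62 = 1.1055
E(R_P) = R_f + β_P × MRP = 2.94% + 1.1055 × 3.97% = 7.33%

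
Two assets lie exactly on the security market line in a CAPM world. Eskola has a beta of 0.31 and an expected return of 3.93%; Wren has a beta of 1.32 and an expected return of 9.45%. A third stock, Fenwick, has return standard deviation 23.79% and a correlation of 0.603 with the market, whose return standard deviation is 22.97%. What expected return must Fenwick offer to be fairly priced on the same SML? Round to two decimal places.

5.65%

MRP = (9.45% − 3.93%) / (1.32 − 0.31) = 5.4653%
R_f = 3.93% − 0.31 × 5.4653% = 2.2358%
β_Fenwick = ρ·σ_i/σ_m = 0.603 × 23.79 / 22.97 = 0.6245
E(R_Fenwick) = R_f + β × MRP = 2.2358% + 0.6245 × 5.4653% = 5.65%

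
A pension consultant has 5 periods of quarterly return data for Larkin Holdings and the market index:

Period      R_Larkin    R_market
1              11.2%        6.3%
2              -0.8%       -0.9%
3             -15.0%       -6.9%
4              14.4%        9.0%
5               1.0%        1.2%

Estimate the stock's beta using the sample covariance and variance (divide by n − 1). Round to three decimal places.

1.845

Mean R_i = (11.2 − 0.8 − 15.0 + 14.4 + 1.0) / 5 = 2.1600%
Mean R_m = (6.3 − 0.9 − 6.9 + 9.0 + 1.2) / 5 = 1.7400%
Σ(R_i − R̄_i)(R_m − R̄_m) = 286.7880  ⇒  Cov = 286.7880 / 4 = 71.6970
Σ(R_m − R̄_m)² = 155.4120  ⇒  Var(R_m) = 155.4120 / 4 = 38.8530
β = Cov / Var(R_m) = 71.6970 / 38.8530 = 1.8453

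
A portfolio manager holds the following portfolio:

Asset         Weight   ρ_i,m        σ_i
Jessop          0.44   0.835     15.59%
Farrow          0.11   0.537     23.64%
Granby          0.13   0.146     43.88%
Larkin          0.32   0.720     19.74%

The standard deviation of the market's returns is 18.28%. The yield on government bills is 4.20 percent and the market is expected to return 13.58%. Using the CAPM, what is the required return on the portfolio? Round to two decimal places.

10.62%

β_Jessop = 0.835 × 15.59% / 18.28% = 0.7121
β_Farrow = 0.537 × 23.64% / 18.28% = 0.6945
β_Granby = 0.146 × 43.88% / 18.28% = 0.3505
β_Larkin = 0.720 × 19.74% / 18.28% = 0.7775
β_P = Σ w_i β_i = 0.44×0.7121 + 0.11×0.6945 + 0.13×0.3505 + 0.32×0.7775 = 0.6841
MRP = 13.58% − 4.20% = 9.38%
E(R_P) = R_f + β_P × MRP = 4.20% + 0.6841 × 9.38% = 10.62%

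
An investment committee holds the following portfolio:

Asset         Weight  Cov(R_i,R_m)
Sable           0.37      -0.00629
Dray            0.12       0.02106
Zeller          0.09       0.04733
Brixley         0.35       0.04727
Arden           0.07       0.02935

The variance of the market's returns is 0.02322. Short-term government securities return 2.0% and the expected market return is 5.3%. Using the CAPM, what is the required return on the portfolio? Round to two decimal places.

β_Sable = -0.00629 / 0.02322 = -0.2709
β_Dray = 0.02106 / 0.02322 = 0.9070
β_Zeller = 0.04733 / 0.02322 = 2.0383
β_Brixley = 0.04727 / 0.02322 = 2.0357
β_Arden = 0.02935 / 0.02322 = 1.2640
β_P = Σ w_i β_i = 0.37×-0.2709 + 0.12×0.9070 + 0.09×2.0383 + 0.35×2.0357 + 0.07×1.2640 = 0.9930
MRP = 5.3% − 2.0% = 3.30%
E(R_P) = R_f + β_P × MRP = 2.0% + 0.9930 × 3.3% = 5.28%

5.28%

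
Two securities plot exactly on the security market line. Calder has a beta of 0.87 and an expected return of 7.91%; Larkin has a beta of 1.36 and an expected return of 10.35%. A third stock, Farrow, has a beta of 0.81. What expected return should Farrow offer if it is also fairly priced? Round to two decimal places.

MRP (SML slope) = (10.35% − 7.91%) / (1.36 − 0.87) = 2.44% / 0.49 = 4.9796%
R_f (intercept) = 7.91% − 0.87 × 4.9796% = 3.5777%
E(R_Farrow) = R_f + β × MRP = 3.5777% + 0.81 × 4.9796% = 7.61%

7.61%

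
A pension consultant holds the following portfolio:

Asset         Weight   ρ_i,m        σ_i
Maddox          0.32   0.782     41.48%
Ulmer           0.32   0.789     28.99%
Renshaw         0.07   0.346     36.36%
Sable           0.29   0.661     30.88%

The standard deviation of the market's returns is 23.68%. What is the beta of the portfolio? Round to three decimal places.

β_Maddox = 0.782 × 41.48% / 23.68% = 1.3698
β_Ulmer = 0.789 × 28.99% / 23.68% = 0.9659
β_Renshaw = 0.346 × 36.36% / 23.68% = 0.5313
β_Sable = 0.661 × 30.88% / 23.68% = 0.8620
β_P = Σ w_i β_i = 0.32×1.3698 + 0.32×0.9659 + 0.07×0.5313 + 0.29×0.8620 = 1.0346

1.035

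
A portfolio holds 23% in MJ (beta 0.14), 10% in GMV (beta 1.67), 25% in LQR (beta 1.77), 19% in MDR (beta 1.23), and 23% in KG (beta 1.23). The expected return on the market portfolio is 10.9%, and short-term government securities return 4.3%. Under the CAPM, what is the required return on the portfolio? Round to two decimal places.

β_P = Σ w_i β_i = 0.23×0.14 + 0.10×1.67 + 0.25×1.77 + 0.19×1.23 + 0.23×1.23 = 1.1583
MRP = 10.9% − 4.3% = 6.60%
E(R_P) = R_f + β_P × MRP = 4.3% + 1.1583 × 6.6% = 11.94%

11.94%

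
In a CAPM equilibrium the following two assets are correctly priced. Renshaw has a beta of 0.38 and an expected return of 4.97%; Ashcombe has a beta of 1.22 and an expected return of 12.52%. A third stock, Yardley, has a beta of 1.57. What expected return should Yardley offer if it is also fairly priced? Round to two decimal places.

15.67%

MRP (SML slope) = (12.52% − 4.97%) / (1.22 − 0.38) = 7.55% / 0.84 = 8.9881%
R_f (intercept) = 4.97% − 0.38 × 8.9881% = 1.5545%
E(R_Yardley) = R_f + β × MRP = 1.5545% + 1.57 × 8.9881% = 15.67%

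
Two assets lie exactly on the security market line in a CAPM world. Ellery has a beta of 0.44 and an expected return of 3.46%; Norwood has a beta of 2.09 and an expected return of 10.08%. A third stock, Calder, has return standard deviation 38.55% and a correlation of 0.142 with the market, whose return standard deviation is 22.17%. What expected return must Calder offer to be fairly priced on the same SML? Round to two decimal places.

2.69%

MRP = (10.08% − 3.46%) / (2.09 − 0.44) = 4.0121%
R_f = 3.46% − 0.44 × 4.0121% = 1.6947%
β_Calder = ρ·σ_i/σ_m = 0.142 × 38.55 / 22.17 = 0.2469
E(R_Calder) = R_f + β × MRP = 1.6947% + 0.2469 × 4.0121% = 2.69%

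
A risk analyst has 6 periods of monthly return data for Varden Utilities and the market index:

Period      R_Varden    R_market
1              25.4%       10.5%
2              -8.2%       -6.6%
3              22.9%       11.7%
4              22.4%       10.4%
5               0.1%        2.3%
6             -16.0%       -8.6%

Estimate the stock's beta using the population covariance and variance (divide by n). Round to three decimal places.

Mean R_i = (25.4 − 8.2 + 22.9 + 22.4 + 0.1 − 16.0) / 6 = 7.7667%
Mean R_m = (10.5 − 6.6 + 11.7 + 10.4 + 2.3 − 8.6) / 6 = 3.2833%
Σ(R_i − R̄_i)(R_m − R̄_m) = 806.5367  ⇒  Cov = 806.5367 / 6 = 134.4228
Σ(R_m − R̄_m)² = 413.4283  ⇒  Var(R_m) = 413.4283 / 6 = 68.9047
β = Cov / Var(R_m) = 134.4228 / 68.9047 = 1.9509

1.951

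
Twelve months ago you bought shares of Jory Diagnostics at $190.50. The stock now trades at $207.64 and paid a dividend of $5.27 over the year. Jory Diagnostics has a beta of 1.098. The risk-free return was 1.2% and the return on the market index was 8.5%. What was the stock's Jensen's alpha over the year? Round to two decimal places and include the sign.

Realised HPR = (P1 + D1 − P0) / P0 = (207.64 + 5.27 − 190.50) / 190.50 = 22.41 / 190.50 = 11.7638%
MRP = 8.5% − 1.2% = 7.30%
CAPM required = R_f + β·MRP = 1.2% + 1.098 × 7.3% = 9.2154%
α = realised − required = 11.7638% − 9.2154% = +2.55%

+2.55%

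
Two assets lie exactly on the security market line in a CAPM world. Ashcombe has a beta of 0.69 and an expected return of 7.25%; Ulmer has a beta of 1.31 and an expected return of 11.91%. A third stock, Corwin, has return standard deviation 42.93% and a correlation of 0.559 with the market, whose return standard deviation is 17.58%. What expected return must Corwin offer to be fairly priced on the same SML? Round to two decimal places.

MRP = (11.91% − 7.25%) / (1.31 − 0.69) = 7.5161%
R_f = 7.25% − 0.69 × 7.5161% = 2.0639%
β_Corwin = ρ·σ_i/σ_m = 0.559 × 42.93 / 17.58 = 1.3651
E(R_Corwin) = R_f + β × MRP = 2.0639% + 1.3651 × 7.5161% = 12.32%

12.32%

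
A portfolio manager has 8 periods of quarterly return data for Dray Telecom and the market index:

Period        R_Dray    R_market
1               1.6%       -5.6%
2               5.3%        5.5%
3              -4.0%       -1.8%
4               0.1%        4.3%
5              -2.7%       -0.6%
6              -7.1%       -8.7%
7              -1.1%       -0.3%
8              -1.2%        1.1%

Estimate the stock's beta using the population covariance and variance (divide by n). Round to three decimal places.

Mean R_i = (1.6 + 5.3 − 4.0 + 0.1 − 2.7 − 7.1 − 1.1 − 1.2) / 8 = -1.1375%
Mean R_m = (-5.6 + 5.5 − 1.8 + 4.3 − 0.6 − 8.7 − 0.3 + 1.1) / 8 = -0.7625%
Σ(R_i − R̄_i)(R_m − R̄_m) = 83.2813  ⇒  Cov = 83.2813 / 8 = 10.4102
Σ(R_m − R̄_m)² = 156.0388  ⇒  Var(R_m) = 156.0388 / 8 = 19.5049
β = Cov / Var(R_m) = 10.4102 / 19.5049 = 0.5337

0.534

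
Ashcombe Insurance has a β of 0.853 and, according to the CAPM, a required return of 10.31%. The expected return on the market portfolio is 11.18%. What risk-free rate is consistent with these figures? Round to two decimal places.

E(R) = R_f + β(E(R_m) − R_f) = R_f(1 − β) + β·E(R_m)
10.31% = R_f × (1 − 0.853) + 0.853 × 11.18%
10.31% = R_f × 0.147 + 9.53654%
R_f = (10.31% − 9.53654%) / 0.147 = 5.26%

5.26%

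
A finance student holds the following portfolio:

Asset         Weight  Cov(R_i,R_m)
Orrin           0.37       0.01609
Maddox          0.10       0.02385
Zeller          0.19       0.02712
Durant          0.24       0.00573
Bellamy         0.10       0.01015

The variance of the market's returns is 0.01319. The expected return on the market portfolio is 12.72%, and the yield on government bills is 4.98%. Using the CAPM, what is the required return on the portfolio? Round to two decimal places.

β_Orrin = 0.01609 / 0.01319 = 1.2199
β_Maddox = 0.02385 / 0.01319 = 1.8082
β_Zeller = 0.02712 / 0.01319 = 2.0561
β_Durant = 0.00573 / 0.01319 = 0.4344
β_Bellamy = 0.01015 / 0.01319 = 0.7695
β_P = Σ w_i β_i = 0.37×1.2199 + 0.10×1.8082 + 0.19×2.0561 + 0.24×0.4344 + 0.10×0.7695 = 1.2040
MRP = 12.72% − 4.98% = 7.74%
E(R_P) = R_f + β_P × MRP = 4.98% + 1.2040 × 7.74% = 14.30%

14.30%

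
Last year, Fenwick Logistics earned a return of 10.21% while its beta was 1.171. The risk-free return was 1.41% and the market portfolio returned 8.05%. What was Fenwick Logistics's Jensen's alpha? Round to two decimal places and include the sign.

Market excess return = 8.05% − 1.41% = 6.64%
CAPM benchmark = R_f + β(R_m − R_f) = 1.41% + 1.171 × 6.64% = 9.18544%
α = actual − benchmark = 10.21% − 9.18544% = +1.02%

+1.02%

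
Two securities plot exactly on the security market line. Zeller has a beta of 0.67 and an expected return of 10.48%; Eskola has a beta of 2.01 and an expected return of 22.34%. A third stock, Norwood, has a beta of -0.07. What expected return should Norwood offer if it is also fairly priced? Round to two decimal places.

3.93%

MRP (SML slope) = (22.34% − 10.48%) / (2.01 − 0.67) = 11.86% / 1.34 = 8.8507%
R_f (intercept) = 10.48% − 0.67 × 8.8507% = 4.5500%
E(R_Norwood) = R_f + β × MRP = 4.5500% + -0.07 × 8.8507% = 3.93%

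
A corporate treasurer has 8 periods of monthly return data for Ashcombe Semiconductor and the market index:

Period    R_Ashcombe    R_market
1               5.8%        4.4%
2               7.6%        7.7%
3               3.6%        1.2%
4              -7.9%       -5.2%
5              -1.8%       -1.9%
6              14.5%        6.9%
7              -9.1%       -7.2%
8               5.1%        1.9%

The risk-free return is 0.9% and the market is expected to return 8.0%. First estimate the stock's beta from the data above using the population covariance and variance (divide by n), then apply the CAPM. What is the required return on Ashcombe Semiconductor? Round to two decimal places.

10.91%

Mean R_i = (5.8 + 7.6 + 3.6 − 7.9 − 1.8 + 14.5 − 9.1 + 5.1) / 8 = 2.2250%
Mean R_m = (4.4 + 7.7 + 1.2 − 5.2 − 1.9 + 6.9 − 7.2 + 1.9) / 8 = 0.9750%
Σ(R_i − R̄_i)(R_m − R̄_m) = 290.7650  ⇒  Cov = 290.7650 / 8 = 36.3456
Σ(R_m − R̄_m)² = 206.1950  ⇒  Var(R_m) = 206.1950 / 8 = 25.7744
β = Cov / Var(R_m) = 36.3456 / 25.7744 = 1.4101
MRP = 8.0% − 0.9% = 7.10%
E(R) = R_f + β × MRP = 0.9% + 1.4101 × 7.1% = 10.91%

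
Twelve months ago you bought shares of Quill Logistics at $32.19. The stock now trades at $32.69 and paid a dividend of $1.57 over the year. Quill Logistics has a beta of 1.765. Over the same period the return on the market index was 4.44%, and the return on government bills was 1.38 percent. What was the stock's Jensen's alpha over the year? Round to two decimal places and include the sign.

Realised HPR = (P1 + D1 − P0) / P0 = (32.69 + 1.57 − 32.19) / 32.19 = 2.07 / 32.19 = 6.4306%
MRP = 4.44% − 1.38% = 3.06%
CAPM required = R_f + β·MRP = 1.38% + 1.765 × 3.06% = 6.78090%
α = realised − required = 6.4306% − 6.78090% = -0.35%

-0.35%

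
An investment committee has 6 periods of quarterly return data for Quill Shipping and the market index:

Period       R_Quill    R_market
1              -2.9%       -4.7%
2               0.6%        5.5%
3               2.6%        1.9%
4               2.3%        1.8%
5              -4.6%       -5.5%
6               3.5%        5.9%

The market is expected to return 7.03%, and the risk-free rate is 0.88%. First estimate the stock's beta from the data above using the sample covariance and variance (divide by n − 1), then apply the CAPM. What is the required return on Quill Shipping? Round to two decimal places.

Mean R_i = (-2.9 + 0.6 + 2.6 + 2.3 − 4.6 + 3.5) / 6 = 0.2500%
Mean R_m = (-4.7 + 5.5 + 1.9 + 1.8 − 5.5 + 5.9) / 6 = 0.8167%
Σ(R_i − R̄_i)(R_m − R̄_m) = 70.7350  ⇒  Cov = 70.7350 / 5 = 14.1470
Σ(R_m − R̄_m)² = 120.2483  ⇒  Var(R_m) = 120.2483 / 5 = 24.0497
β = Cov / Var(R_m) = 14.1470 / 24.0497 = 0.5882
MRP = 7.03% − 0.88% = 6.15%
E(R) = R_f + β × MRP = 0.88% + 0.5882 × 6.15% = 4.50%

4.50%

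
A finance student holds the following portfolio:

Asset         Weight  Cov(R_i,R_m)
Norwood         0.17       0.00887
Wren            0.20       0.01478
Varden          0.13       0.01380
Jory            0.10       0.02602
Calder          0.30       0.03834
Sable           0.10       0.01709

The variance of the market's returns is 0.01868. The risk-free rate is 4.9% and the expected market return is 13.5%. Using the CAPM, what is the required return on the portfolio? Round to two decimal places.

β_Norwood = 0.00887 / 0.01868 = 0.4748
β_Wren = 0.01478 / 0.01868 = 0.7912
β_Varden = 0.01380 / 0.01868 = 0.7388
β_Jory = 0.02602 / 0.01868 = 1.3929
β_Calder = 0.03834 / 0.01868 = 2.0525
β_Sable = 0.01709 / 0.01868 = 0.9149
β_P = Σ w_i β_i = 0.17×0.4748 + 0.20×0.7912 + 0.13×0.7388 + 0.10×1.3929 + 0.30×2.0525 + 0.10×0.9149 = 1.1815
MRP = 13.5% − 4.9% = 8.60%
E(R_P) = R_f + β_P × MRP = 4.9% + 1.1815 × 8.6% = 15.06%

15.06%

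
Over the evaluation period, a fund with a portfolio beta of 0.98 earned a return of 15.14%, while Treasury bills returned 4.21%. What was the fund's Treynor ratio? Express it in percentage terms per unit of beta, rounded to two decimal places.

Treynor = (R_P − R_f) / β_P = (15.14% − 4.21%) / 0.9800 = 10.93% / 0.9800 = 11.15%

11.15%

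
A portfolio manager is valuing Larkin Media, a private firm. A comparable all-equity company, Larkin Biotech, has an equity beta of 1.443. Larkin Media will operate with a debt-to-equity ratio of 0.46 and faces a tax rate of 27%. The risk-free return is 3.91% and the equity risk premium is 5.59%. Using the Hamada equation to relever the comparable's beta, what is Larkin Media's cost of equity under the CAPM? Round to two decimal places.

β_L = β_U × [1 + (1 − t)(D/E)] = 1.443 × [1 + (1 − 0.27) × 0.46]
    = 1.443 × [1 + 0.73 × 0.46] = 1.443 × 1.3358 = 1.9276
E(R) = R_f + β_L × MRP = 3.91% + 1.9276 × 5.59% = 14.69%

14.69%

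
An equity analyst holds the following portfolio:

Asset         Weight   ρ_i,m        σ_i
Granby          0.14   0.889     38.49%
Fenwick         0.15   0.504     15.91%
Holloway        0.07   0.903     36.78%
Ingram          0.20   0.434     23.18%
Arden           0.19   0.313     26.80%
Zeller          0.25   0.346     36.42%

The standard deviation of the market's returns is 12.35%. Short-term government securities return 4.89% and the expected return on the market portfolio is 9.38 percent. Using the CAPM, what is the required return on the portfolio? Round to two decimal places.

10.37%

β_Granby = 0.889 × 38.49% / 12.35% = 2.7707
β_Fenwick = 0.504 × 15.91% / 12.35% = 0.6493
β_Holloway = 0.903 × 36.78% / 12.35% = 2.6893
β_Ingram = 0.434 × 23.18% / 12.35% = 0.8146
β_Arden = 0.313 × 26.80% / 12.35% = 0.6792
β_Zeller = 0.346 × 36.42% / 12.35% = 1.0203
β_P = Σ w_i β_i = 0.14×2.7707 + 0.15×0.6493 + 0.07×2.6893 + 0.20×0.8146 + 0.19×0.6792 + 0.25×1.0203 = 1.2206
MRP = 9.38% − 4.89% = 4.49%
E(R_P) = R_f + β_P × MRP = 4.89% + 1.2206 × 4.49% = 10.37%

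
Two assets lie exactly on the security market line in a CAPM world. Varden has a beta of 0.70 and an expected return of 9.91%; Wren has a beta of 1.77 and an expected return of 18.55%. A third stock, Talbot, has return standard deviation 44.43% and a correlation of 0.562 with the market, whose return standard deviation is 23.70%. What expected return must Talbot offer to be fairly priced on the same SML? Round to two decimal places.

MRP = (18.55% − 9.91%) / (1.77 − 0.70) = 8.0748%
R_f = 9.91% − 0.70 × 8.0748% = 4.2576%
β_Talbot = ρ·σ_i/σ_m = 0.562 × 44.43 / 23.70 = 1.0536
E(R_Talbot) = R_f + β × MRP = 4.2576% + 1.0536 × 8.0748% = 12.77%

12.77%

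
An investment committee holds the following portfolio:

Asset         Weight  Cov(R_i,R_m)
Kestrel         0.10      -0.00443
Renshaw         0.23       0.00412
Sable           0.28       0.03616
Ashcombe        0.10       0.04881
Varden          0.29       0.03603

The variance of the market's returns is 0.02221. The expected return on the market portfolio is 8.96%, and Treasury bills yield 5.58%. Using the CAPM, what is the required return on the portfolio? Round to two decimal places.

9.53%

β_Kestrel = -0.00443 / 0.02221 = -0.1995
β_Renshaw = 0.00412 / 0.02221 = 0.1855
β_Sable = 0.03616 / 0.02221 = 1.6281
β_Ashcombe = 0.04881 / 0.02221 = 2.1977
β_Varden = 0.03603 / 0.02221 = 1.6222
β_P = Σ w_i β_i = 0.10×-0.1995 + 0.23×0.1855 + 0.28×1.6281 + 0.10×2.1977 + 0.29×1.6222 = 1.1688
MRP = 8.96% − 5.58% = 3.38%
E(R_P) = R_f + β_P × MRP = 5.58% + 1.1688 × 3.38% = 9.53%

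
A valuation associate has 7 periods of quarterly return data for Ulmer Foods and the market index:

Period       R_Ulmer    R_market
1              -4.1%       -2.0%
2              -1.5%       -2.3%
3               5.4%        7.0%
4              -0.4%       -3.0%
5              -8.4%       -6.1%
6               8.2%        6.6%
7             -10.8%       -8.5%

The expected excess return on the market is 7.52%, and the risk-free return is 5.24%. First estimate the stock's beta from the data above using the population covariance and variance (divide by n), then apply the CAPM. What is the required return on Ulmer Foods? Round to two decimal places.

Mean R_i = (-4.1 − 1.5 + 5.4 − 0.4 − 8.4 + 8.2 − 10.8) / 7 = -1.6571%
Mean R_m = (-2.0 − 2.3 + 7.0 − 3.0 − 6.1 + 6.6 − 8.5) / 7 = -1.1857%
Σ(R_i − R̄_i)(R_m − R̄_m) = 234.0557  ⇒  Cov = 234.0557 / 7 = 33.4365
Σ(R_m − R̄_m)² = 210.4686  ⇒  Var(R_m) = 210.4686 / 7 = 30.0669
β = Cov / Var(R_m) = 33.4365 / 30.0669 = 1.1121
E(R) = R_f + β × MRP = 5.24% + 1.1121 × 7.52% = 13.60%

13.60%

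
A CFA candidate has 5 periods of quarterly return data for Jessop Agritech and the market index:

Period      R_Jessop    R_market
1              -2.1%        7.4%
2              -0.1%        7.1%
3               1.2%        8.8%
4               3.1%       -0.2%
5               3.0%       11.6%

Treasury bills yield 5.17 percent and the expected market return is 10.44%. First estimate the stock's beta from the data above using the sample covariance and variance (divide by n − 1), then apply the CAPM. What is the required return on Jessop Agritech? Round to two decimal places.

4.69%

Mean R_i = (-2.1 − 0.1 + 1.2 + 3.1 + 3.0) / 5 = 1.0200%
Mean R_m = (7.4 + 7.1 + 8.8 − 0.2 + 11.6) / 5 = 6.9400%
Σ(R_i − R̄_i)(R_m − R̄_m) = -6.9040  ⇒  Cov = -6.9040 / 4 = -1.7260
Σ(R_m − R̄_m)² = 76.3920  ⇒  Var(R_m) = 76.3920 / 4 = 19.0980
β = Cov / Var(R_m) = -1.7260 / 19.0980 = -0.0904
MRP = 10.44% − 5.17% = 5.27%
E(R) = R_f + β × MRP = 5.17% + -0.0904 × 5.27% = 4.69%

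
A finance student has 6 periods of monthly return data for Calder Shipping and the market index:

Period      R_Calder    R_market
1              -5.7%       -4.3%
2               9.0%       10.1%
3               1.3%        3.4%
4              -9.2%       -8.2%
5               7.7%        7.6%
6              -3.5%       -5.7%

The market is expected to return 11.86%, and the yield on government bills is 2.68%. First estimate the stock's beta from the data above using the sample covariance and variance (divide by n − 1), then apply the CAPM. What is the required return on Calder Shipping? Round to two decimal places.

Mean R_i = (-5.7 + 9.0 + 1.3 − 9.2 + 7.7 − 3.5) / 6 = -0.0667%
Mean R_m = (-4.3 + 10.1 + 3.4 − 8.2 + 7.6 − 5.7) / 6 = 0.4833%
Σ(R_i − R̄_i)(R_m − R̄_m) = 273.9333  ⇒  Cov = 273.9333 / 5 = 54.7867
Σ(R_m − R̄_m)² = 288.1483  ⇒  Var(R_m) = 288.1483 / 5 = 57.6297
β = Cov / Var(R_m) = 54.7867 / 57.6297 = 0.9507
MRP = 11.86% − 2.68% = 9.18%
E(R) = R_f + β × MRP = 2.68% + 0.9507 × 9.18% = 11.41%

11.41%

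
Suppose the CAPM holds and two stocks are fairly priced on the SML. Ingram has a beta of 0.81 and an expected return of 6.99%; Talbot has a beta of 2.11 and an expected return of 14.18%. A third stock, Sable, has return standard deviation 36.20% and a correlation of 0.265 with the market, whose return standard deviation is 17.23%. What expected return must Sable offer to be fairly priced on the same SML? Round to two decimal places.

5.59%

MRP = (14.18% − 6.99%) / (2.11 − 0.81) = 5.5308%
R_f = 6.99% − 0.81 × 5.5308% = 2.5101%
β_Sable = ρ·σ_i/σ_m = 0.265 × 36.20 / 17.23 = 0.5568
E(R_Sable) = R_f + β × MRP = 2.5101% + 0.5568 × 5.5308% = 5.59%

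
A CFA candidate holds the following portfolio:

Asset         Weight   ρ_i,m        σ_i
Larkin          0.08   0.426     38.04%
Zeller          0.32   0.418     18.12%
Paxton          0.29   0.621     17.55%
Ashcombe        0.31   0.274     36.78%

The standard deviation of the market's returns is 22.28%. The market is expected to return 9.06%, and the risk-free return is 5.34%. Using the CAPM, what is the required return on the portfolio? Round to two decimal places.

7.01%

β_Larkin = 0.426 × 38.04% / 22.28% = 0.7273
β_Zeller = 0.418 × 18.12% / 22.28% = 0.3400
β_Paxton = 0.621 × 17.55% / 22.28% = 0.4892
β_Ashcombe = 0.274 × 36.78% / 22.28% = 0.4523
β_P = Σ w_i β_i = 0.08×0.7273 + 0.32×0.3400 + 0.29×0.4892 + 0.31×0.4523 = 0.4491
MRP = 9.06% − 5.34% = 3.72%
E(R_P) = R_f + β_P × MRP = 5.34% + 0.4491 × 3.72% = 7.01%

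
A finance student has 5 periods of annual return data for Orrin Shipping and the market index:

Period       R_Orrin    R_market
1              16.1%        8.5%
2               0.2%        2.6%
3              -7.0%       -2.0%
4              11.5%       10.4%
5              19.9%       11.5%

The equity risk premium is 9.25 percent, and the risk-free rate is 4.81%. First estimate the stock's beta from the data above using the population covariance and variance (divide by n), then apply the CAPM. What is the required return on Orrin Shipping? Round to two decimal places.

22.26%

Mean R_i = (16.1 + 0.2 − 7.0 + 11.5 + 19.9) / 5 = 8.1400%
Mean R_m = (8.5 + 2.6 − 2.0 + 10.4 + 11.5) / 5 = 6.2000%
Σ(R_i − R̄_i)(R_m − R̄_m) = 247.4800  ⇒  Cov = 247.4800 / 5 = 49.4960
Σ(R_m − R̄_m)² = 131.2200  ⇒  Var(R_m) = 131.2200 / 5 = 26.2440
β = Cov / Var(R_m) = 49.4960 / 26.2440 = 1.8860
E(R) = R_f + β × MRP = 4.81% + 1.8860 × 9.25% = 22.26%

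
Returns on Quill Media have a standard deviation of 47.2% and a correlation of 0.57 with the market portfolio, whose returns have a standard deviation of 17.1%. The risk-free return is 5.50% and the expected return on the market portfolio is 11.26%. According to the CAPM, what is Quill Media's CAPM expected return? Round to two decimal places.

β = ρ × σ_i / σ_m = 0.57 × 47.2% / 17.1% = 1.5733
MRP = 11.26% − 5.50% = 5.76%
E(R) = 5.50% + 1.5733 × 5.76% = 14.56%

14.56%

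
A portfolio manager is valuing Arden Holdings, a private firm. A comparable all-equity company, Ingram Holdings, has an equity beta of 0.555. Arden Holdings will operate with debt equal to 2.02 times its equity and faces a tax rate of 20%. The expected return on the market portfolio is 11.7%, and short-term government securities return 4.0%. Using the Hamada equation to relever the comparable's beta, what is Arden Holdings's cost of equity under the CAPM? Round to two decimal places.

15.18%

β_L = β_U × [1 + (1 − t)(D/E)] = 0.555 × [1 + (1 − 0.20) × 2.02]
    = 0.555 × [1 + 0.80 × 2.02] = 0.555 × 2.6160 = 1.4519
MRP = 11.7% − 4.0% = 7.70%
E(R) = R_f + β_L × MRP = 4.0% + 1.4519 × 7.7% = 15.18%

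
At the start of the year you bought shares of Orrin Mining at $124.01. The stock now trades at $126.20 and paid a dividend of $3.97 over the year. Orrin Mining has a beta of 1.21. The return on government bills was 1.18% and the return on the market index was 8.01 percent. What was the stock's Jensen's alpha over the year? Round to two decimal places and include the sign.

Realised HPR = (P1 + D1 − P0) / P0 = (126.20 + 3.97 − 124.01) / 124.01 = 6.16 / 124.01 = 4.9673%
MRP = 8.01% − 1.18% = 6.83%
CAPM required = R_f + β·MRP = 1.18% + 1.21 × 6.83% = 9.4443%
α = realised − required = 4.9673% − 9.4443% = -4.48%

-4.48%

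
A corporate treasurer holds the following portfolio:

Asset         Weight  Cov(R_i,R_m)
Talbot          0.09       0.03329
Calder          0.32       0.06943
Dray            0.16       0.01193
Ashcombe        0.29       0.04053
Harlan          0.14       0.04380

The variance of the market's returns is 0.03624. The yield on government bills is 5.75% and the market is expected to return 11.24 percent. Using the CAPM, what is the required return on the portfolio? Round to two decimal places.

β_Talbot = 0.03329 / 0.03624 = 0.9186
β_Calder = 0.06943 / 0.03624 = 1.9158
β_Dray = 0.01193 / 0.03624 = 0.3292
β_Ashcombe = 0.04053 / 0.03624 = 1.1184
β_Harlan = 0.04380 / 0.03624 = 1.2086
β_P = Σ w_i β_i = 0.09×0.9186 + 0.32×1.9158 + 0.16×0.3292 + 0.29×1.1184 + 0.14×1.2086 = 1.2419
MRP = 11.24% − 5.75% = 5.49%
E(R_P) = R_f + β_P × MRP = 5.75% + 1.2419 × 5.49% = 12.57%

12.57%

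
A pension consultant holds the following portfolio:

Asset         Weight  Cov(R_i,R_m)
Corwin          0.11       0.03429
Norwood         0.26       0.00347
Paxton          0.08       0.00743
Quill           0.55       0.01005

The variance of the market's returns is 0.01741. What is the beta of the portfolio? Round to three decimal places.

0.620

β_Corwin = 0.03429 / 0.01741 = 1.9696
β_Norwood = 0.00347 / 0.01741 = 0.1993
β_Paxton = 0.00743 / 0.01741 = 0.4268
β_Quill = 0.01005 / 0.01741 = 0.5773
β_P = Σ w_i β_i = 0.11×1.9696 + 0.26×0.1993 + 0.08×0.4268 + 0.55×0.5773 = 0.6201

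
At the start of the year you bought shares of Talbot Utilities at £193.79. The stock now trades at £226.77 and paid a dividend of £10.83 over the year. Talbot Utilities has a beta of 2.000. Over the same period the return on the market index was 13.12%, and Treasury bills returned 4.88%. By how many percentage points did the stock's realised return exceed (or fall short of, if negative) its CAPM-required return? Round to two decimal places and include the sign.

+1.25%

Realised HPR = (P1 + D1 − P0) / P0 = (226.77 + 10.83 − 193.79) / 193.79 = 43.81 / 193.79 = 22.6069%
MRP = 13.12% − 4.88% = 8.24%
CAPM required = R_f + β·MRP = 4.88% + 2.000 × 8.24% = 21.36000%
α = realised − required = 22.6069% − 21.36000% = +1.25%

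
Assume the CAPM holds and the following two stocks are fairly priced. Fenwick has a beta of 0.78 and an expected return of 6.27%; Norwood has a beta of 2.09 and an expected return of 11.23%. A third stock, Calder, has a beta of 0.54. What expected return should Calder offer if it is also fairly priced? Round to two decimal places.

5.36%

MRP (SML slope) = (11.23% − 6.27%) / (2.09 − 0.78) = 4.96% / 1.31 = 3.7863%
R_f (intercept) = 6.27% − 0.78 × 3.7863% = 3.3167%
E(R_Calder) = R_f + β × MRP = 3.3167% + 0.54 × 3.7863% = 5.36%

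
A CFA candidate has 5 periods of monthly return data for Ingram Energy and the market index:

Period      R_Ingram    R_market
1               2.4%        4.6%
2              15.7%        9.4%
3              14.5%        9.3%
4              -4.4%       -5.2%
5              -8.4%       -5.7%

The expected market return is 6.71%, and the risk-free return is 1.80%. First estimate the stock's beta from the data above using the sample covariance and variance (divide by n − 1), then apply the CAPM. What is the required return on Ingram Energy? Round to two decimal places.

8.68%

Mean R_i = (2.4 + 15.7 + 14.5 − 4.4 − 8.4) / 5 = 3.9600%
Mean R_m = (4.6 + 9.4 + 9.3 − 5.2 − 5.7) / 5 = 2.4800%
Σ(R_i − R̄_i)(R_m − R̄_m) = 315.1260  ⇒  Cov = 315.1260 / 4 = 78.7815
Σ(R_m − R̄_m)² = 224.7880  ⇒  Var(R_m) = 224.7880 / 4 = 56.1970
β = Cov / Var(R_m) = 78.7815 / 56.1970 = 1.4019
MRP = 6.71% − 1.80% = 4.91%
E(R) = R_f + β × MRP = 1.80% + 1.4019 × 4.91% = 8.68%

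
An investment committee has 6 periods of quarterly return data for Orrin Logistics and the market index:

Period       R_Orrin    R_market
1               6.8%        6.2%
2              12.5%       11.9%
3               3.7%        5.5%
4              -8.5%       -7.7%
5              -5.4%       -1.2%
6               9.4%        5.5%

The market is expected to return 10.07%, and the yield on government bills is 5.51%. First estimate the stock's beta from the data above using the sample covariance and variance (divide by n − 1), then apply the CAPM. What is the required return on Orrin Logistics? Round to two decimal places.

Mean R_i = (6.8 + 12.5 + 3.7 − 8.5 − 5.4 + 9.4) / 6 = 3.0833%
Mean R_m = (6.2 + 11.9 + 5.5 − 7.7 − 1.2 + 5.5) / 6 = 3.3667%
Σ(R_i − R̄_i)(R_m − R̄_m) = 272.6067  ⇒  Cov = 272.6067 / 5 = 54.5213
Σ(R_m − R̄_m)² = 233.2733  ⇒  Var(R_m) = 233.2733 / 5 = 46.6547
β = Cov / Var(R_m) = 54.5213 / 46.6547 = 1.1686
MRP = 10.07% − 5.51% = 4.56%
E(R) = R_f + β × MRP = 5.51% + 1.1686 × 4.56% = 10.84%

10.84%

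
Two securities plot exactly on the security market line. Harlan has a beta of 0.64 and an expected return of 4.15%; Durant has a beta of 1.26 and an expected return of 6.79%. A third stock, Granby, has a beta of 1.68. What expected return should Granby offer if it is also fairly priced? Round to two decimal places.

8.58%

MRP (SML slope) = (6.79% − 4.15%) / (1.26 − 0.64) = 2.64% / 0.62 = 4.2581%
R_f (intercept) = 4.15% − 0.64 × 4.2581% = 1.4248%
E(R_Granby) = R_f + β × MRP = 1.4248% + 1.68 × 4.2581% = 8.58%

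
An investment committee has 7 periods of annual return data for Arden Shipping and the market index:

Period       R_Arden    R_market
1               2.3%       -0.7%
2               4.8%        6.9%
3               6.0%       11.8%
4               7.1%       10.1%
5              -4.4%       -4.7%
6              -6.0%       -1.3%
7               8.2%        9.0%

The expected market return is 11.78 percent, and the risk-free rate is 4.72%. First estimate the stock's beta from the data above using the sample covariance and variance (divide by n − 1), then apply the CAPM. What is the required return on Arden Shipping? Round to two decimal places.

10.14%

Mean R_i = (2.3 + 4.8 + 6.0 + 7.1 − 4.4 − 6.0 + 8.2) / 7 = 2.5714%
Mean R_m = (-0.7 + 6.9 + 11.8 + 10.1 − 4.7 − 1.3 + 9.0) / 7 = 4.4429%
Σ(R_i − R̄_i)(R_m − R̄_m) = 196.3286  ⇒  Cov = 196.3286 / 6 = 32.7214
Σ(R_m − R̄_m)² = 255.9571  ⇒  Var(R_m) = 255.9571 / 6 = 42.6595
β = Cov / Var(R_m) = 32.7214 / 42.6595 = 0.7670
MRP = 11.78% − 4.72% = 7.06%
E(R) = R_f + β × MRP = 4.72% + 0.7670 × 7.06% = 10.14%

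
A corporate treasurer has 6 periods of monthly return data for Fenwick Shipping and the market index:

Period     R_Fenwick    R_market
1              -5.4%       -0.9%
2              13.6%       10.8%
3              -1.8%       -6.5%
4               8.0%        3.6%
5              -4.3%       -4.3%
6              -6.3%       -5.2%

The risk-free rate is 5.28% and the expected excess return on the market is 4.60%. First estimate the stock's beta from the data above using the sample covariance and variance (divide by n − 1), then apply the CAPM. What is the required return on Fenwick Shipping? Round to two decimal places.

10.47%

Mean R_i = (-5.4 + 13.6 − 1.8 + 8.0 − 4.3 − 6.3) / 6 = 0.6333%
Mean R_m = (-0.9 + 10.8 − 6.5 + 3.6 − 4.3 − 5.2) / 6 = -0.4167%
Σ(R_i − R̄_i)(R_m − R̄_m) = 245.0733  ⇒  Cov = 245.0733 / 5 = 49.0147
Σ(R_m − R̄_m)² = 217.1483  ⇒  Var(R_m) = 217.1483 / 5 = 43.4297
β = Cov / Var(R_m) = 49.0147 / 43.4297 = 1.1286
E(R) = R_f + β × MRP = 5.28% + 1.1286 × 4.60% = 10.47%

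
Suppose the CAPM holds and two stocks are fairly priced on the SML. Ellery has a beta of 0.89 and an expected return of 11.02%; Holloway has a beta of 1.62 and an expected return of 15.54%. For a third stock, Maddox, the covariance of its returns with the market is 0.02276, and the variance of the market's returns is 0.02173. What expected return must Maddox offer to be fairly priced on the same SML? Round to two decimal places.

MRP = (15.54% − 11.02%) / (1.62 − 0.89) = 6.1918%
R_f = 11.02% − 0.89 × 6.1918% = 5.5093%
β_Maddox = Cov / Var(R_m) = 0.02276 / 0.02173 = 1.0474
E(R_Maddox) = R_f + β × MRP = 5.5093% + 1.0474 × 6.1918% = 11.99%

11.99%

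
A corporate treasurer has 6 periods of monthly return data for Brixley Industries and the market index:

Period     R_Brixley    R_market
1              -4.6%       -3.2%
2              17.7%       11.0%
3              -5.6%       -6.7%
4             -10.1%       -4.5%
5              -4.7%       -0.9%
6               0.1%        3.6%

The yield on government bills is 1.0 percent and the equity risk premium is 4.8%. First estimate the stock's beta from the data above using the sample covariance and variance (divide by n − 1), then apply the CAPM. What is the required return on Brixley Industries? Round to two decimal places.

7.77%

Mean R_i = (-4.6 + 17.7 − 5.6 − 10.1 − 4.7 + 0.1) / 6 = -1.2000%
Mean R_m = (-3.2 + 11.0 − 6.7 − 4.5 − 0.9 + 3.6) / 6 = -0.1167%
Σ(R_i − R̄_i)(R_m − R̄_m) = 296.1400  ⇒  Cov = 296.1400 / 5 = 59.2280
Σ(R_m − R̄_m)² = 210.0683  ⇒  Var(R_m) = 210.0683 / 5 = 42.0137
β = Cov / Var(R_m) = 59.2280 / 42.0137 = 1.4097
E(R) = R_f + β × MRP = 1.0% + 1.4097 × 4.8% = 7.77%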